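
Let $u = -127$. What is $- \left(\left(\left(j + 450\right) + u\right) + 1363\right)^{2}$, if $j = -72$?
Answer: $-2604996$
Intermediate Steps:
$- \left(\left(\left(j + 450\right) + u\right) + 1363\right)^{2} = - \left(\left(\left(-72 + 450\right) - 127\right) + 1363\right)^{2} = - \left(\left(378 - 127\right) + 1363\right)^{2} = - \left(251 + 1363\right)^{2} = - 1614^{2} = \left(-1\right) 2604996 = -2604996$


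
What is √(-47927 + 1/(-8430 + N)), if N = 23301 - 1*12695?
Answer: I*√3545831134/272 ≈ 218.92*I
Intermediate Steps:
N = 10606 (N = 23301 - 12695 = 10606)
√(-47927 + 1/(-8430 + N)) = √(-47927 + 1/(-8430 + 10606)) = √(-47927 + 1/2176) = √(-104289151/2176) = I*√3545831134/272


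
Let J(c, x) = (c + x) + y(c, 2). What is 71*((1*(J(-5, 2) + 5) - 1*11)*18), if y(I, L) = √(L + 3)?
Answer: -11502 + 1278*√5 ≈ -8644.3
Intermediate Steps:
y(I, L) = √(3 + L)
J(c, x) = c + x + √5 (J(c, x) = (c + x) + √(3 + 2) = (c + x) + √5 = c + x + √5)
71*((1*(J(-5, 2) + 5) - 1*11)*18) = 71*((1*((-5 + 2 + √5) + 5) - 1*11)*18) = 71*((1*((-3 + √5) + 5) - 11)*18) = 71*((1*(2 + √5) - 11)*18) = 71*(((2 + √5) - 11)*18) = 71*((-9 + √5)*18) = 71*(-162 + 18*√5) = -11502 + 1278*√5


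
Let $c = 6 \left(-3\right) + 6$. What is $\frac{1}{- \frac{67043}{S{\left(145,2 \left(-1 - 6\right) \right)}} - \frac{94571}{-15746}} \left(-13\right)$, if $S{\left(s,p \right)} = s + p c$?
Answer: $\frac{64070474}{1026058355} \approx 0.062443$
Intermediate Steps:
$c = -12$ ($c = -18 + 6 = -12$)
$S{\left(s,p \right)} = s - 12 p$ ($S{\left(s,p \right)} = s + p \left(-12\right) = s - 12 p$)
$\frac{1}{- \frac{67043}{S{\left(145,2 \left(-1 - 6\right) \right)}} - \frac{94571}{-15746}} \left(-13\right) = \frac{1}{- \frac{67043}{145 - 12 \cdot 2 \left(-1 - 6\right)} - \frac{94571}{-15746}} \left(-13\right) = \frac{1}{- \frac{67043}{145 - 12 \cdot 2 \left(-7\right)} - - \frac{94571}{15746}} \left(-13\right) = \frac{1}{- \frac{67043}{145 - -168} + \frac{94571}{15746}} \left(-13\right) = \frac{1}{- \frac{67043}{145 + 168} + \frac{94571}{15746}} \left(-13\right) = \frac{1}{- \frac{67043}{313} + \frac{94571}{15746}} \left(-13\right) = \frac{1}{- \frac{1026058355}{4928498}} \left(-13\right) = \left(- \frac{4928498}{1026058355}\right) \left(-13\right) = \frac{64070474}{1026058355}$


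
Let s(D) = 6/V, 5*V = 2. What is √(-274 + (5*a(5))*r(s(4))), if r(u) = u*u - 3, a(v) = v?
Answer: 2*√1319 ≈ 72.636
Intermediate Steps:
V = ⅖ (V = (⅕)*2 = ⅖ ≈ 0.40000)
s(D) = 15 (s(D) = 6/(⅖) = 6*(5/2) = 15)
r(u) = -3 + u² (r(u) = u² - 3 = -3 + u²)
√(-274 + (5*a(5))*r(s(4))) = √(-274 + (5*5)*(-3 + 15²)) = √(-274 + 25*(-3 + 225)) = √(-274 + 25*222) = √(-274 + 5550) = √5276 = 2*√1319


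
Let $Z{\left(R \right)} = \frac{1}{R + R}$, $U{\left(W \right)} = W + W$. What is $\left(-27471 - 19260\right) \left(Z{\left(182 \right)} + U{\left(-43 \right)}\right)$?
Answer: $\frac{1462820493}{364} \approx 4.0187 \cdot 10^{6}$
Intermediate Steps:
$U{\left(W \right)} = 2 W$
$Z{\left(R \right)} = \frac{1}{2 R}$
$\left(-27471 - 19260\right) \left(Z{\left(182 \right)} + U{\left(-43 \right)}\right) = \left(-27471 - 19260\right) \left(\frac{1}{2 \cdot 182} + 2 \left(-43\right)\right) = \left(-27471 - 19260\right) \left(\frac{1}{2} \cdot \frac{1}{182} - 86\right) = - 46731 \left(\frac{1}{364} - 86\right) = \left(-46731\right) \left(- \frac{31303}{364}\right) = \frac{1462820493}{364}$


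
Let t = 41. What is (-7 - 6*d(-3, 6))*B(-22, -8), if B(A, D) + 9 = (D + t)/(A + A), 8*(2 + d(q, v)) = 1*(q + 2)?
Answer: -897/16 ≈ -56.063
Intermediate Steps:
d(q, v) = -7/4 + q/8 (d(q, v) = -2 + (1*(q + 2))/8 = -2 + (1*(2 + q))/8 = -2 + (2 + q)/8 = -2 + (¼ + q/8) = -7/4 + q/8)
B(A, D) = -9 + (41 + D)/(2*A) (B(A, D) = -9 + (D + 41)/(A + A) = -9 + (41 + D)/((2*A)) = -9 + (41 + D)*(1/(2*A)) = -9 + (41 + D)/(2*A))
(-7 - 6*d(-3, 6))*B(-22, -8) = (-7 - 6*(-7/4 + (⅛)*(-3)))*((½)*(41 - 8 - 18*(-22))/(-22)) = (-7 - 6*(-7/4 - 3/8))*((½)*(-1/22)*(41 - 8 + 396)) = (-7 - 6*(-17)/8)*((½)*(-1/22)*429) = (-7 - 1*(-51/4))*(-39/4) = (-7 + 51/4)*(-39/4) = (23/4)*(-39/4) = -897/16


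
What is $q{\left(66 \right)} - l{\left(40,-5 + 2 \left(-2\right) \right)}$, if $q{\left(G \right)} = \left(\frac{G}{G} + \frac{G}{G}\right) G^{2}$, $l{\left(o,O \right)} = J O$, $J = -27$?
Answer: $8469$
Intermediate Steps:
$l{\left(o,O \right)} = - 27 O$
$q{\left(G \right)} = 2 G^{2}$ ($q{\left(G \right)} = \left(1 + 1\right) G^{2} = 2 G^{2}$)
$q{\left(66 \right)} - l{\left(40,-5 + 2 \left(-2\right) \right)} = 2 \cdot 66^{2} - - 27 \left(-5 + 2 \left(-2\right)\right) = 2 \cdot 4356 - - 27 \left(-5 - 4\right) = 8712 - \left(-27\right) \left(-9\right) = 8712 - 243 = 8469$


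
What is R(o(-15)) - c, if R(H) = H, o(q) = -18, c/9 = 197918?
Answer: -1781280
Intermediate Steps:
c = 1781262 (c = 9*197918 = 1781262)
R(o(-15)) - c = -18 - 1*1781262 = -18 - 1781262 = -1781280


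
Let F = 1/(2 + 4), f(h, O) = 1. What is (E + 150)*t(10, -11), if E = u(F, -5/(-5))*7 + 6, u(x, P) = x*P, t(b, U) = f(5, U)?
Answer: 943/6 ≈ 157.17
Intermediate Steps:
F = 1/6 ≈ 0.16667
t(b, U) = 1
u(x, P) = P*x
E = 43/6 (E = (-5/(-5)*(1/6))*7 + 6 = (-5*(-1/5)*(1/6))*7 + 6 = (1*(1/6))*7 + 6 = (1/6)*7 + 6 = 7/6 + 6 = 43/6 ≈ 7.1667)
(E + 150)*t(10, -11) = (43/6 + 150)*1 = (943/6)*1 = 943/6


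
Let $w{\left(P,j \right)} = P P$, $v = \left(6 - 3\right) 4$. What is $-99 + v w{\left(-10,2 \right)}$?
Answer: $1101$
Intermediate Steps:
$v = 12$ ($v = 3 \cdot 4 = 12$)
$w{\left(P,j \right)} = P^{2}$
$-99 + v w{\left(-10,2 \right)} = -99 + 12 \left(-10\right)^{2} = -99 + 12 \cdot 100 = -99 + 1200 = 1101$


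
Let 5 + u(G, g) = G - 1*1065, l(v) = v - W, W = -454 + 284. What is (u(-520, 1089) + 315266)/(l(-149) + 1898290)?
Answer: 313676/1898311 ≈ 0.16524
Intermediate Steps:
W = -170
l(v) = 170 + v (l(v) = v - 1*(-170) = v + 170 = 170 + v)
u(G, g) = -1070 + G (u(G, g) = -5 + (G - 1*1065) = -5 + (G - 1065) = -5 + (-1065 + G) = -1070 + G)
(u(-520, 1089) + 315266)/(l(-149) + 1898290) = ((-1070 - 520) + 315266)/((170 - 149) + 1898290) = (-1590 + 315266)/(21 + 1898290) = 313676/1898311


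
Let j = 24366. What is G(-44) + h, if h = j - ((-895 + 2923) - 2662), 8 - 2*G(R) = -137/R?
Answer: 2200215/88 ≈ 25002.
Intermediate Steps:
G(R) = 4 + 137/(2*R) (G(R) = 4 - (-137)/(2*R) = 4 + 137/(2*R))
h = 25000 (h = 24366 - ((-895 + 2923) - 2662) = 24366 - (2028 - 2662) = 24366 - 1*(-634) = 24366 + 634 = 25000)
G(-44) + h = (4 + (137/2)/(-44)) + 25000 = (4 + (137/2)*(-1/44)) + 25000 = (4 - 137/88) + 25000 = 215/88 + 25000 = 2200215/88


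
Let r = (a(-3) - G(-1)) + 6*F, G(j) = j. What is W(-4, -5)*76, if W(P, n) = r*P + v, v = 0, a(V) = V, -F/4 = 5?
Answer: 37088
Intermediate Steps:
F = -20 (F = -4*5 = -20)
r = -122 (r = (-3 - 1*(-1)) + 6*(-20) = (-3 + 1) - 120 = -2 - 120 = -122)
W(P, n) = -122*P (W(P, n) = -122*P + 0 = -122*P)
W(-4, -5)*76 = -122*(-4)*76 = 488*76 = 37088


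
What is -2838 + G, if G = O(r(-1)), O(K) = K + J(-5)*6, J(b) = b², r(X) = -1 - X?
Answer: -2688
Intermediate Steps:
O(K) = 150 + K (O(K) = K + (-5)²*6 = K + 25*6 = K + 150 = 150 + K)
G = 150 (G = 150 + (-1 - 1*(-1)) = 150 + (-1 + 1) = 150 + 0 = 150)
-2838 + G = -2838 + 150 = -2688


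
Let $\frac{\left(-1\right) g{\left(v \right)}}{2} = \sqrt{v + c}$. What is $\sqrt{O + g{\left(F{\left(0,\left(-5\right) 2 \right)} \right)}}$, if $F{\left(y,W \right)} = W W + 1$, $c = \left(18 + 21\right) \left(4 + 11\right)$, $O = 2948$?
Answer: $\sqrt{2948 - 14 \sqrt{14}} \approx 53.811$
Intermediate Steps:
$c = 585$ ($c = 39 \cdot 15 = 585$)
$F{\left(y,W \right)} = 1 + W^{2}$ ($F{\left(y,W \right)} = W^{2} + 1 = 1 + W^{2}$)
$g{\left(v \right)} = - 2 \sqrt{585 + v}$ ($g{\left(v \right)} = - 2 \sqrt{v + 585} = - 2 \sqrt{585 + v}$)
$\sqrt{O + g{\left(F{\left(0,\left(-5\right) 2 \right)} \right)}} = \sqrt{2948 - 2 \sqrt{585 + \left(1 + \left(\left(-5\right) 2\right)^{2}\right)}} = \sqrt{2948 - 2 \sqrt{585 + \left(1 + \left(-10\right)^{2}\right)}} = \sqrt{2948 - 2 \sqrt{585 + \left(1 + 100\right)}} = \sqrt{2948 - 2 \sqrt{585 + 101}} = \sqrt{2948 - 2 \sqrt{686}} = \sqrt{2948 - 2 \cdot 7 \sqrt{14}} = \sqrt{2948 - 14 \sqrt{14}}$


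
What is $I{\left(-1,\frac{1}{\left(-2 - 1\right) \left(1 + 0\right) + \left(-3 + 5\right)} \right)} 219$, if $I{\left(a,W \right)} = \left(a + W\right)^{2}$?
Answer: $876$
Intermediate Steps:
$I{\left(a,W \right)} = \left(W + a\right)^{2}$
$I{\left(-1,\frac{1}{\left(-2 - 1\right) \left(1 + 0\right) + \left(-3 + 5\right)} \right)} 219 = \left(\frac{1}{\left(-2 - 1\right) \left(1 + 0\right) + \left(-3 + 5\right)} - 1\right)^{2} \cdot 219 = \left(\frac{1}{\left(-3\right) 1 + 2} - 1\right)^{2} \cdot 219 = \left(\frac{1}{-3 + 2} - 1\right)^{2} \cdot 219 = \left(\frac{1}{-1} - 1\right)^{2} \cdot 219 = \left(-1 - 1\right)^{2} \cdot 219 = \left(-2\right)^{2} \cdot 219 = 4 \cdot 219 = 876$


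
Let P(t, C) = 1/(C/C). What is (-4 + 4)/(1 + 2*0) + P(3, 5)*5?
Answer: 5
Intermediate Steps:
P(t, C) = 1 (P(t, C) = 1/1 = 1)
(-4 + 4)/(1 + 2*0) + P(3, 5)*5 = (-4 + 4)/(1 + 2*0) + 1*5 = 0/(1 + 0) + 5 = 0/1 + 5 = 0*1 + 5 = 0 + 5 = 5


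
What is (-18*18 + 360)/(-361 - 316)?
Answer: -36/677 ≈ -0.053176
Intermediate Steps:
(-18*18 + 360)/(-361 - 316) = (-324 + 360)/(-677) = 36*(-1/677) = -36/677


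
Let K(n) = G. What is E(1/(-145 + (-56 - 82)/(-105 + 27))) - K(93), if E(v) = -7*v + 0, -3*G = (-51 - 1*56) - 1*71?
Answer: -47309/798 ≈ -59.284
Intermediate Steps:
G = 178/3 (G = -((-51 - 1*56) - 1*71)/3 = -((-51 - 56) - 71)/3 = -(-107 - 71)/3 = -1/3*(-178) = 178/3 ≈ 59.333)
K(n) = 178/3
E(v) = -7*v
E(1/(-145 + (-56 - 82)/(-105 + 27))) - K(93) = -7/(-145 + (-56 - 82)/(-105 + 27)) - 1*178/3 = -7/(-145 - 138/(-78)) - 178/3 = -7/(-145 - 138*(-1/78)) - 178/3 = -7/(-145 + 23/13) - 178/3 = -7/(-1862/13) - 178/3 = -7*(-13/1862) - 178/3 = 13/266 - 178/3 = -47309/798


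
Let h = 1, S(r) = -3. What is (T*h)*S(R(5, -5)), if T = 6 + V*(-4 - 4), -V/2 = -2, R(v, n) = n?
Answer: 78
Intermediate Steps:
V = 4 (V = -2*(-2) = 4)
T = -26 (T = 6 + 4*(-4 - 4) = 6 + 4*(-8) = 6 - 32 = -26)
(T*h)*S(R(5, -5)) = -26*1*(-3) = -26*(-3) = 78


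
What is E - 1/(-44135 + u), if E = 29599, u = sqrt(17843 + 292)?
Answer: 887004658893/29967386 + 3*sqrt(2015)/1947880090 ≈ 29599.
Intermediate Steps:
u = 3*sqrt(2015) (u = sqrt(18135) = 3*sqrt(2015) ≈ 134.67)
E - 1/(-44135 + u) = 29599 - 1/(-44135 + 3*sqrt(2015))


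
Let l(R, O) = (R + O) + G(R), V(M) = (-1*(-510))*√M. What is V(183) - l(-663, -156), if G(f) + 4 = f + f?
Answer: 2149 + 510*√183 ≈ 9048.2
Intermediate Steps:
G(f) = -4 + 2*f (G(f) = -4 + (f + f) = -4 + 2*f)
V(M) = 510*√M
l(R, O) = -4 + O + 3*R (l(R, O) = (R + O) + (-4 + 2*R) = (O + R) + (-4 + 2*R) = -4 + O + 3*R)
V(183) - l(-663, -156) = 510*√183 - (-4 - 156 + 3*(-663)) = 510*√183 - (-4 - 156 - 1989) = 510*√183 - 1*(-2149) = 510*√183 + 2149 = 2149 + 510*√183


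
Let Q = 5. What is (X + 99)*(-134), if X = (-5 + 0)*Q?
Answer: -9916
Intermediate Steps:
X = -25 (X = (-5 + 0)*5 = -5*5 = -25)
(X + 99)*(-134) = (-25 + 99)*(-134) = 74*(-134) = -9916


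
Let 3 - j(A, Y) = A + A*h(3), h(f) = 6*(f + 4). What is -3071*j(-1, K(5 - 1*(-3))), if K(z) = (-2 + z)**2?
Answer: -141266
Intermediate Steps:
h(f) = 24 + 6*f (h(f) = 6*(4 + f) = 24 + 6*f)
j(A, Y) = 3 - 43*A (j(A, Y) = 3 - (A + A*(24 + 6*3)) = 3 - (A + A*(24 + 18)) = 3 - (A + A*42) = 3 - (A + 42*A) = 3 - 43*A)
-3071*j(-1, K(5 - 1*(-3))) = -3071*(3 - 43*(-1)) = -3071*(3 + 43) = -3071*46 = -141266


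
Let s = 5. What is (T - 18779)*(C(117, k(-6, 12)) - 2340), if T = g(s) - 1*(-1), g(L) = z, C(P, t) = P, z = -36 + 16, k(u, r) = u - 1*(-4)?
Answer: 41787954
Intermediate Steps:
k(u, r) = 4 + u (k(u, r) = u + 4 = 4 + u)
z = -20
g(L) = -20
T = -19 (T = -20 - 1*(-1) = -20 + 1 = -19)
(T - 18779)*(C(117, k(-6, 12)) - 2340) = (-19 - 18779)*(117 - 2340) = -18798*(-2223) = 41787954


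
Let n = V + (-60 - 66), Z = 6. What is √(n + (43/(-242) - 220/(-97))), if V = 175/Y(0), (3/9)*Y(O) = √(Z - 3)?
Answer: √(-5078511630 + 796942300*√3)/6402 ≈ 9.499*I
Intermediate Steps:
Y(O) = 3*√3 (Y(O) = 3*√(6 - 3) = 3*√3)
V = 175*√3/9 (V = 175/((3*√3)) = 175*(√3/9) = 175*√3/9 ≈ 33.679)
n = -126 + 175*√3/9 (n = 175*√3/9 + (-60 - 66) = 175*√3/9 - 126 = -126 + 175*√3/9 ≈ -92.321)
√(n + (43/(-242) - 220/(-97))) = √((-126 + 175*√3/9) + (43/(-242) - 220/(-97))) = √((-126 + 175*√3/9) + (43*(-1/242) - 220*(-1/97))) = √((-126 + 175*√3/9) + (-43/242 + 220/97)) = √((-126 + 175*√3/9) + 49069/23474) = √(-2908655/23474 + 175*√3/9)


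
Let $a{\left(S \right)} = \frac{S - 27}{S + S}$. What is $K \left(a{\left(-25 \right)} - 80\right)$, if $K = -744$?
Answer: $\frac{1468656}{25} \approx 58746.0$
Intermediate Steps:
$a{\left(S \right)} = \frac{-27 + S}{2 S}$
$K \left(a{\left(-25 \right)} - 80\right) = - 744 \left(\frac{-27 - 25}{2 \left(-25\right)} - 80\right) = - 744 \left(\frac{1}{2} \left(- \frac{1}{25}\right) \left(-52\right) - 80\right) = - 744 \left(\frac{26}{25} - 80\right) = \left(-744\right) \left(- \frac{1974}{25}\right) = \frac{1468656}{25}$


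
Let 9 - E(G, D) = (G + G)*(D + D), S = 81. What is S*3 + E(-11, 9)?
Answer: 648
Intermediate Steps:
E(G, D) = 9 - 4*D*G (E(G, D) = 9 - (G + G)*(D + D) = 9 - 2*G*2*D = 9 - 4*D*G)
S*3 + E(-11, 9) = 81*3 + (9 - 4*9*(-11)) = 243 + (9 + 396) = 243 + 405 = 648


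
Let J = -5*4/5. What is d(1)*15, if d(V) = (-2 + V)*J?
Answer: 60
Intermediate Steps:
J = -4 (J = -20*⅕ = -4)
d(V) = 8 - 4*V (d(V) = (-2 + V)*(-4) = 8 - 4*V)
d(1)*15 = (8 - 4*1)*15 = (8 - 4)*15 = 4*15 = 60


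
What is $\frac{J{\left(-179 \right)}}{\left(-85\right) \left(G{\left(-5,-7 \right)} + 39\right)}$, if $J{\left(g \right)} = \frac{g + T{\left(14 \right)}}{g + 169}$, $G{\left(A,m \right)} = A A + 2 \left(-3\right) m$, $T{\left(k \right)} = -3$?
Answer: $- \frac{91}{45050} \approx -0.00202$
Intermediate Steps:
$G{\left(A,m \right)} = A^{2} - 6 m$
$J{\left(g \right)} = \frac{-3 + g}{169 + g}$ ($J{\left(g \right)} = \frac{g - 3}{g + 169} = \frac{-3 + g}{169 + g}$)
$\frac{J{\left(-179 \right)}}{\left(-85\right) \left(G{\left(-5,-7 \right)} + 39\right)} = \frac{\frac{1}{169 - 179} \left(-3 - 179\right)}{\left(-85\right) \left(\left(\left(-5\right)^{2} - -42\right) + 39\right)} = \frac{\frac{1}{-10} \left(-182\right)}{\left(-85\right) \left(\left(25 + 42\right) + 39\right)} = \frac{\left(- \frac{1}{10}\right) \left(-182\right)}{\left(-85\right) \left(67 + 39\right)} = \frac{91}{5 \left(\left(-85\right) 106\right)} = \frac{91}{5 \left(-9010\right)} = \frac{91}{5} \left(- \frac{1}{9010}\right) = - \frac{91}{45050}$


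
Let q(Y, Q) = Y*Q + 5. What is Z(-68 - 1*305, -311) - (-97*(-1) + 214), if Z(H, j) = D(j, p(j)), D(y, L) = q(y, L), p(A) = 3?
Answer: -1239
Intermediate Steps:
q(Y, Q) = 5 + Q*Y (q(Y, Q) = Q*Y + 5 = 5 + Q*Y)
D(y, L) = 5 + L*y
Z(H, j) = 5 + 3*j
Z(-68 - 1*305, -311) - (-97*(-1) + 214) = (5 + 3*(-311)) - (-97*(-1) + 214) = (5 - 933) - (97 + 214) = -928 - 1*311 = -928 - 311 = -1239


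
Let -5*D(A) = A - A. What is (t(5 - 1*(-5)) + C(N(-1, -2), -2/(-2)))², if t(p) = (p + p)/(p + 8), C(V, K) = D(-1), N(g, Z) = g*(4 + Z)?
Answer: 100/81 ≈ 1.2346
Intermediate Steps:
D(A) = 0 (D(A) = -(A - A)/5 = -⅕*0 = 0)
C(V, K) = 0
t(p) = 2*p/(8 + p) (t(p) = (2*p)/(8 + p) = 2*p/(8 + p))
(t(5 - 1*(-5)) + C(N(-1, -2), -2/(-2)))² = (2*(5 - 1*(-5))/(8 + (5 - 1*(-5))) + 0)² = (2*(5 + 5)/(8 + (5 + 5)) + 0)² = (2*10/(8 + 10) + 0)² = (2*10/18 + 0)² = (2*10*(1/18) + 0)² = (10/9 + 0)² = (10/9)² = 100/81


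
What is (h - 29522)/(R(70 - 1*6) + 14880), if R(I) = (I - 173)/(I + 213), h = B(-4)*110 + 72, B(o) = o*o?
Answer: -7670130/4121651 ≈ -1.8609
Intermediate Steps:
B(o) = o²
h = 1832 (h = (-4)²*110 + 72 = 16*110 + 72 = 1760 + 72 = 1832)
R(I) = (-173 + I)/(213 + I)
(h - 29522)/(R(70 - 1*6) + 14880) = (1832 - 29522)/((-173 + (70 - 1*6))/(213 + (70 - 1*6)) + 14880) = -27690/((-173 + (70 - 6))/(213 + (70 - 6)) + 14880) = -27690/((-173 + 64)/(213 + 64) + 14880) = -27690/(-109/277 + 14880) = -27690/4121651/277 = -27690*277/4121651 = -7670130/4121651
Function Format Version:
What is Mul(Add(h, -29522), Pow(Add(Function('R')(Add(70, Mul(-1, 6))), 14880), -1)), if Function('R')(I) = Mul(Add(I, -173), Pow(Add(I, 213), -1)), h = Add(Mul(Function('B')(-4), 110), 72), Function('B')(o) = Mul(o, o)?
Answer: Rational(-7670130, 4121651) ≈ -1.8609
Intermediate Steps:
Function('B')(o) = Pow(o, 2)
h = 1832 (h = Add(Mul(Pow(-4, 2), 110), 72) = Add(Mul(16, 110), 72) = Add(1760, 72) = 1832)
Function('R')(I) = Mul(Pow(Add(213, I), -1), Add(-173, I)) (Function('R')(I) = Mul(Add(-173, I), Pow(Add(213, I), -1)) = Mul(Pow(Add(213, I), -1), Add(-173, I)))
Mul(Add(h, -29522), Pow(Add(Function('R')(Add(70, Mul(-1, 6))), 14880), -1)) = Mul(Add(1832, -29522), Pow(Add(Mul(Pow(Add(213, Add(70, Mul(-1, 6))), -1), Add(-173, Add(70, Mul(-1, 6)))), 14880), -1)) = Mul(-27690, Pow(Add(Mul(Pow(Add(213, Add(70, -6)), -1), Add(-173, Add(70, -6))), 14880), -1)) = Mul(-27690, Pow(Add(Mul(Pow(Add(213, 64), -1), Add(-173, 64)), 14880), -1)) = Mul(-27690, Pow(Add(Mul(Pow(277, -1), -109), 14880), -1)) = Mul(-27690, Pow(Add(Mul(Rational(1, 277), -109), 14880), -1)) = Mul(-27690, Pow(Add(Rational(-109, 277), 14880), -1)) = Mul(-27690, Pow(Rational(4121651, 277), -1)) = Mul(-27690, Rational(277, 4121651)) = Rational(-7670130, 4121651)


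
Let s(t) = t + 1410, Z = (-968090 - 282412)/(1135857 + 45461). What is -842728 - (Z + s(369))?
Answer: -498815034862/590659 ≈ -8.4451e+5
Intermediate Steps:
Z = -625251/590659 (Z = -1250502/1181318 = -1250502*1/1181318 = -625251/590659 ≈ -1.0586)
s(t) = 1410 + t
-842728 - (Z + s(369)) = -842728 - (-625251/590659 + (1410 + 369)) = -842728 - (-625251/590659 + 1779) = -842728 - 1*1050157110/590659 = -842728 - 1050157110/590659 = -498815034862/590659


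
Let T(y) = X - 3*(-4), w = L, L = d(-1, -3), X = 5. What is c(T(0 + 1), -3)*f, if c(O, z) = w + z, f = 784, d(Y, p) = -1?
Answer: -3136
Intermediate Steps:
L = -1
w = -1
T(y) = 17 (T(y) = 5 - 3*(-4) = 5 + 12 = 17)
c(O, z) = -1 + z
c(T(0 + 1), -3)*f = (-1 - 3)*784 = -4*784 = -3136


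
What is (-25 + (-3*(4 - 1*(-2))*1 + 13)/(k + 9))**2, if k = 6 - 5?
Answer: 2601/4 ≈ 650.25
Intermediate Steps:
k = 1
(-25 + (-3*(4 - 1*(-2))*1 + 13)/(k + 9))**2 = (-25 + (-3*(4 - 1*(-2))*1 + 13)/(1 + 9))**2 = (-25 + (-3*(4 + 2)*1 + 13)/10)**2 = (-25 + (-3*6*1 + 13)*(1/10))**2 = (-25 + (-18*1 + 13)*(1/10))**2 = (-25 + (-18 + 13)*(1/10))**2 = (-25 - 5*1/10)**2 = (-25 - 1/2)**2 = (-51/2)**2 = 2601/4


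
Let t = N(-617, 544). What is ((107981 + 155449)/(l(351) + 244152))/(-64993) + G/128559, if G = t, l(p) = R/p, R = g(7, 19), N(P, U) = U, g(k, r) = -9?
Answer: 335338293624554/79559842951652649 ≈ 0.0042149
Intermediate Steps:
R = -9
t = 544
l(p) = -9/p
G = 544
((107981 + 155449)/(l(351) + 244152))/(-64993) + G/128559 = ((107981 + 155449)/(-9/351 + 244152))/(-64993) + 544/128559 = (263430/(-9*1/351 + 244152))*(-1/64993) + 544*(1/128559) = (263430/(-1/39 + 244152))*(-1/64993) + 544/128559 = (263430/(9521927/39))*(-1/64993) + 544/128559 = (263430*(39/9521927))*(-1/64993) + 544/128559 = (10273770/9521927)*(-1/64993) + 544/128559 = -10273770/618858601511 + 544/128559 = 335338293624554/79559842951652649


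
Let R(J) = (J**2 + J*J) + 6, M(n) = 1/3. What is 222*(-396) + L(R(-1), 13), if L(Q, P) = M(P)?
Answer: -263735/3 ≈ -87912.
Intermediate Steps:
M(n) = 1/3
R(J) = 6 + 2*J**2 (R(J) = (J**2 + J**2) + 6 = 2*J**2 + 6 = 6 + 2*J**2)
L(Q, P) = 1/3
222*(-396) + L(R(-1), 13) = 222*(-396) + 1/3 = -87912 + 1/3 = -263735/3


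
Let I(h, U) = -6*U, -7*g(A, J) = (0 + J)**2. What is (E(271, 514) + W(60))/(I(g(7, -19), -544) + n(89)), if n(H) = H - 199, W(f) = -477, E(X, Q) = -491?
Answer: -484/1577 ≈ -0.30691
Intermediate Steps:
n(H) = -199 + H
g(A, J) = -J**2/7 (g(A, J) = -(0 + J)**2/7 = -J**2/7)
(E(271, 514) + W(60))/(I(g(7, -19), -544) + n(89)) = (-491 - 477)/(-6*(-544) + (-199 + 89)) = -968/(3264 - 110) = -968/3154 = -968*1/3154 = -484/1577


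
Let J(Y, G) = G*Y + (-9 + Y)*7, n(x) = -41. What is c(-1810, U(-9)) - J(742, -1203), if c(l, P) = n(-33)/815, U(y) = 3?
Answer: 723308384/815 ≈ 8.8750e+5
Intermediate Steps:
c(l, P) = -41/815
J(Y, G) = -63 + 7*Y + G*Y (J(Y, G) = G*Y + (-63 + 7*Y) = -63 + 7*Y + G*Y)
c(-1810, U(-9)) - J(742, -1203) = -41/815 - (-63 + 7*742 - 1203*742) = -41/815 - (-63 + 5194 - 892626) = -41/815 - 1*(-887495) = -41/815 + 887495 = 723308384/815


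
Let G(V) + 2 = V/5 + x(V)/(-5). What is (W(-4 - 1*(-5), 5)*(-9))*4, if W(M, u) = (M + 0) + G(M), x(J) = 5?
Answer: 324/5 ≈ 64.800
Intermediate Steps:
G(V) = -3 + V/5 (G(V) = -2 + (V/5 + 5/(-5)) = -2 + (V*(1/5) + 5*(-1/5)) = -2 + (V/5 - 1) = -2 + (-1 + V/5) = -3 + V/5)
W(M, u) = -3 + 6*M/5 (W(M, u) = (M + 0) + (-3 + M/5) = M + (-3 + M/5) = -3 + 6*M/5)
(W(-4 - 1*(-5), 5)*(-9))*4 = ((-3 + 6*(-4 - 1*(-5))/5)*(-9))*4 = ((-3 + 6*(-4 + 5)/5)*(-9))*4 = ((-3 + (6/5)*1)*(-9))*4 = ((-3 + 6/5)*(-9))*4 = -9/5*(-9)*4 = (81/5)*4 = 324/5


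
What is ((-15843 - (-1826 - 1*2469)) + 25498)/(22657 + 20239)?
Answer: 6975/21448 ≈ 0.32521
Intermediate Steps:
((-15843 - (-1826 - 1*2469)) + 25498)/(22657 + 20239) = ((-15843 - (-1826 - 2469)) + 25498)/42896 = ((-15843 - 1*(-4295)) + 25498)*(1/42896) = ((-15843 + 4295) + 25498)*(1/42896) = (-11548 + 25498)*(1/42896) = 13950*(1/42896) = 6975/21448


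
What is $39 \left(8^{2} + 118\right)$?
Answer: $7098$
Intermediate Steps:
$39 \left(8^{2} + 118\right) = 39 \left(64 + 118\right) = 39 \cdot 182 = 7098$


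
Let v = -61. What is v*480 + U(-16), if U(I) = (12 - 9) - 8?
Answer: -29285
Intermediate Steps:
U(I) = -5 (U(I) = 3 - 8 = -5)
v*480 + U(-16) = -61*480 - 5 = -29280 - 5 = -29285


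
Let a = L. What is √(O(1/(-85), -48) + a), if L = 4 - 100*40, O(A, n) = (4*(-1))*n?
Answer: 2*I*√951 ≈ 61.677*I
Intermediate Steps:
O(A, n) = -4*n
L = -3996 (L = 4 - 4000 = -3996)
a = -3996
√(O(1/(-85), -48) + a) = √(-4*(-48) - 3996) = √(192 - 3996) = √(-3804) = 2*I*√951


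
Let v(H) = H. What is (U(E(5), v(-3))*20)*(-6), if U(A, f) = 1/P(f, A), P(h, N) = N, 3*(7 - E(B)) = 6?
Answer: -24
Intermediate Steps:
E(B) = 5 (E(B) = 7 - 1/3*6 = 7 - 2 = 5)
U(A, f) = 1/A
(U(E(5), v(-3))*20)*(-6) = (20/5)*(-6) = ((1/5)*20)*(-6) = 4*(-6) = -24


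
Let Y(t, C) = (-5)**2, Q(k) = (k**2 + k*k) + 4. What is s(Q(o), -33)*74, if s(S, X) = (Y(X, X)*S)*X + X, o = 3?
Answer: -1345542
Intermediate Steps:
Q(k) = 4 + 2*k**2 (Q(k) = (k**2 + k**2) + 4 = 2*k**2 + 4 = 4 + 2*k**2)
Y(t, C) = 25
s(S, X) = X + 25*S*X (s(S, X) = (25*S)*X + X = 25*S*X + X = X + 25*S*X)
s(Q(o), -33)*74 = -33*(1 + 25*(4 + 2*3**2))*74 = -33*(1 + 25*(4 + 2*9))*74 = -33*(1 + 25*(4 + 18))*74 = -33*(1 + 25*22)*74 = -33*(1 + 550)*74 = -33*551*74 = -18183*74 = -1345542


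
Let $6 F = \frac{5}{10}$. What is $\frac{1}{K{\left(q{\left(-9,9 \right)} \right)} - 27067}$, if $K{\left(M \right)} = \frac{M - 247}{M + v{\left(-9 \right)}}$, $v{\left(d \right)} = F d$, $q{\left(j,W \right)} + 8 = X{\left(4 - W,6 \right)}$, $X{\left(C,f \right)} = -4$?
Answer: $- \frac{51}{1379381} \approx -3.6973 \cdot 10^{-5}$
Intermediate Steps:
$F = \frac{1}{12}$ ($F = \frac{5 \cdot \frac{1}{10}}{6} = \frac{1}{6} \cdot \frac{1}{2} = \frac{1}{12} \approx 0.083333$)
$q{\left(j,W \right)} = -12$ ($q{\left(j,W \right)} = -8 - 4 = -12$)
$v{\left(d \right)} = \frac{d}{12}$
$K{\left(M \right)} = \frac{-247 + M}{- \frac{3}{4} + M}$ ($K{\left(M \right)} = \frac{M - 247}{M + \frac{1}{12} \left(-9\right)} = \frac{-247 + M}{M - \frac{3}{4}} = \frac{-247 + M}{- \frac{3}{4} + M}$)
$\frac{1}{K{\left(q{\left(-9,9 \right)} \right)} - 27067} = \frac{1}{\frac{4 \left(-247 - 12\right)}{-3 + 4 \left(-12\right)} - 27067} = \frac{1}{4 \frac{1}{-3 - 48} \left(-259\right) - 27067} = \frac{1}{4 \frac{1}{-51} \left(-259\right) - 27067} = \frac{1}{4 \left(- \frac{1}{51}\right) \left(-259\right) - 27067} = \frac{1}{\frac{1036}{51} - 27067} = \frac{1}{- \frac{1379381}{51}} = - \frac{51}{1379381}$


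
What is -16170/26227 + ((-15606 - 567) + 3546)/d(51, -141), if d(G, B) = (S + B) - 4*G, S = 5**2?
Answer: 325993929/8392640 ≈ 38.843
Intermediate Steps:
S = 25
d(G, B) = 25 + B - 4*G (d(G, B) = (25 + B) - 4*G = 25 + B - 4*G)
-16170/26227 + ((-15606 - 567) + 3546)/d(51, -141) = -16170/26227 + ((-15606 - 567) + 3546)/(25 - 141 - 4*51) = -16170*1/26227 + (-16173 + 3546)/(25 - 141 - 204) = -16170/26227 - 12627/(-320) = -16170/26227 - 12627*(-1/320) = -16170/26227 + 12627/320 = 325993929/8392640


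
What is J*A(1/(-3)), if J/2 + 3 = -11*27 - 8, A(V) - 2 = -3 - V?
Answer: 1232/3 ≈ 410.67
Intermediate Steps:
A(V) = -1 - V (A(V) = 2 + (-3 - V) = -1 - V)
J = -616 (J = -6 + 2*(-11*27 - 8) = -6 + 2*(-297 - 8) = -6 + 2*(-305) = -6 - 610 = -616)
J*A(1/(-3)) = -616*(-1 - 1/(-3)) = -616*(-1 - 1*(-⅓)) = -616*(-1 + ⅓) = -616*(-⅔) = 1232/3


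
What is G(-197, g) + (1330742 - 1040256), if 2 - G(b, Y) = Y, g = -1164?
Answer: 291652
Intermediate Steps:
G(b, Y) = 2 - Y
G(-197, g) + (1330742 - 1040256) = (2 - 1*(-1164)) + (1330742 - 1040256) = (2 + 1164) + 290486 = 1166 + 290486 = 291652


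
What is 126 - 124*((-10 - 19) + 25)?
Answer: 622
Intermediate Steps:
126 - 124*((-10 - 19) + 25) = 126 - 124*(-29 + 25) = 126 - 124*(-4) = 126 + 496 = 622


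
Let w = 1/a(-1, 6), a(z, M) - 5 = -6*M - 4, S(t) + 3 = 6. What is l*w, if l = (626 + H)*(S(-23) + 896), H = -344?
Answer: -253518/35 ≈ -7243.4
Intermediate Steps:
S(t) = 3 (S(t) = -3 + 6 = 3)
a(z, M) = 1 - 6*M (a(z, M) = 5 + (-6*M - 4) = 5 + (-4 - 6*M) = 1 - 6*M)
w = -1/35 (w = 1/(1 - 6*6) = 1/(1 - 36) = 1/(-35) = -1/35 ≈ -0.028571)
l = 253518 (l = (626 - 344)*(3 + 896) = 282*899 = 253518)
l*w = 253518*(-1/35) = -253518/35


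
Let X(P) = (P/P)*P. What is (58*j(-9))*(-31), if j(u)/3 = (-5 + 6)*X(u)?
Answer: 48546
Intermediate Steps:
X(P) = P (X(P) = 1*P = P)
j(u) = 3*u (j(u) = 3*((-5 + 6)*u) = 3*(1*u) = 3*u)
(58*j(-9))*(-31) = (58*(3*(-9)))*(-31) = (58*(-27))*(-31) = -1566*(-31) = 48546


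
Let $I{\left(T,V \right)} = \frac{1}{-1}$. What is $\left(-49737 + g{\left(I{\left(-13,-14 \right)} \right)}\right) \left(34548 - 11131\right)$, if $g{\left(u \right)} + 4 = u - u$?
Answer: $-1164784997$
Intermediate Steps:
$I{\left(T,V \right)} = -1$
$g{\left(u \right)} = -4$ ($g{\left(u \right)} = -4 + \left(u - u\right) = -4 + 0 = -4$)
$\left(-49737 + g{\left(I{\left(-13,-14 \right)} \right)}\right) \left(34548 - 11131\right) = \left(-49737 - 4\right) \left(34548 - 11131\right) = \left(-49741\right) 23417 = -1164784997$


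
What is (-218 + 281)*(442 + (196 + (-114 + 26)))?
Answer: 34650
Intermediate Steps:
(-218 + 281)*(442 + (196 + (-114 + 26))) = 63*(442 + (196 - 88)) = 63*(442 + 108) = 63*550 = 34650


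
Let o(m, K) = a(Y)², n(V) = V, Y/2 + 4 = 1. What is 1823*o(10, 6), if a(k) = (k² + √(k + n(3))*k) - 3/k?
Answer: 8927231/4 - 798474*I*√3 ≈ 2.2318e+6 - 1.383e+6*I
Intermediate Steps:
Y = -6 (Y = -8 + 2*1 = -8 + 2 = -6)
a(k) = k² - 3/k + k*√(3 + k) (a(k) = (k² + √(k + 3)*k) - 3/k = (k² + √(3 + k)*k) - 3/k = (k² + k*√(3 + k)) - 3/k = k² - 3/k + k*√(3 + k))
o(m, K) = (73/2 - 6*I*√3)² (o(m, K) = ((-3 + (-6)²*(-6 + √(3 - 6)))/(-6))² = (-(-3 + 36*(-6 + √(-3)))/6)² = (-(-3 + 36*(-6 + I*√3))/6)² = (-(-3 + (-216 + 36*I*√3))/6)² = (-(-219 + 36*I*√3)/6)² = (73/2 - 6*I*√3)²)
1823*o(10, 6) = 1823*(4897/4 - 438*I*√3) = 8927231/4 - 798474*I*√3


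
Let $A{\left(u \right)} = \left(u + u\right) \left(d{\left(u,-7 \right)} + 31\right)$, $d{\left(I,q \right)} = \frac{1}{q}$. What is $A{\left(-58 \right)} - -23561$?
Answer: $\frac{139871}{7} \approx 19982.0$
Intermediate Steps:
$A{\left(u \right)} = \frac{432 u}{7}$ ($A{\left(u \right)} = \left(u + u\right) \left(\frac{1}{-7} + 31\right) = 2 u \left(- \frac{1}{7} + 31\right) = 2 u \frac{216}{7} = \frac{432 u}{7}$)
$A{\left(-58 \right)} - -23561 = \frac{432}{7} \left(-58\right) - -23561 = - \frac{25056}{7} + 23561 = \frac{139871}{7}$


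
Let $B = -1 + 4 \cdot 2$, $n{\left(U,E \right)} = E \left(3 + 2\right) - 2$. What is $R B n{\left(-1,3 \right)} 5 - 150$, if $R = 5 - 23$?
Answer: $-8340$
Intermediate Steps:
$n{\left(U,E \right)} = -2 + 5 E$ ($n{\left(U,E \right)} = E 5 - 2 = 5 E - 2 = -2 + 5 E$)
$B = 7$ ($B = -1 + 8 = 7$)
$R = -18$ ($R = 5 - 23 = -18$)
$R B n{\left(-1,3 \right)} 5 - 150 = - 18 \cdot 7 \left(-2 + 5 \cdot 3\right) 5 - 150 = - 18 \cdot 7 \left(-2 + 15\right) 5 - 150 = - 18 \cdot 7 \cdot 13 \cdot 5 - 150 = - 18 \cdot 91 \cdot 5 - 150 = \left(-18\right) 455 - 150 = -8190 - 150 = -8340$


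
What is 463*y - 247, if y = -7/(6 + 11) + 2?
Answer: 8302/17 ≈ 488.35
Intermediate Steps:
y = 27/17 (y = -7/17 + 2 = 27/17 ≈ 1.5882)
463*y - 247 = 463*(27/17) - 247 = 12501/17 - 247 = 8302/17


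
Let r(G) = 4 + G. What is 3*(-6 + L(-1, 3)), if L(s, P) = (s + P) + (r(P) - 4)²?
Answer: 15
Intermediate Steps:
L(s, P) = P + s + P² (L(s, P) = (s + P) + ((4 + P) - 4)² = (P + s) + P² = P + s + P²)
3*(-6 + L(-1, 3)) = 3*(-6 + (3 - 1 + 3²)) = 3*(-6 + (3 - 1 + 9)) = 3*(-6 + 11) = 3*5 = 15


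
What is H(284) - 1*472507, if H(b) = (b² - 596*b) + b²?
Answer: -480459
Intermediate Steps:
H(b) = -596*b + 2*b²
H(284) - 1*472507 = 2*284*(-298 + 284) - 1*472507 = 2*284*(-14) - 472507 = -7952 - 472507 = -480459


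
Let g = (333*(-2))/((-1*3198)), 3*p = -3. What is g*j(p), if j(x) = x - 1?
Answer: -222/533 ≈ -0.41651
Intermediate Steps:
p = -1 (p = (⅓)*(-3) = -1)
j(x) = -1 + x
g = 111/533 (g = -666/(-3198) = -666*(-1/3198) = 111/533 ≈ 0.20826)
g*j(p) = 111*(-1 - 1)/533 = (111/533)*(-2) = -222/533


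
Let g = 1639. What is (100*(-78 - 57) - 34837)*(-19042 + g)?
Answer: 841208811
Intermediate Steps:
(100*(-78 - 57) - 34837)*(-19042 + g) = (100*(-78 - 57) - 34837)*(-19042 + 1639) = (100*(-135) - 34837)*(-17403) = (-13500 - 34837)*(-17403) = -48337*(-17403) = 841208811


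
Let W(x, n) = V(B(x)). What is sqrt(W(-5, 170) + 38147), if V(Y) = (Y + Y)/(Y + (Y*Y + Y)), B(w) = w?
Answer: sqrt(343317)/3 ≈ 195.31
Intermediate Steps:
V(Y) = 2*Y/(Y**2 + 2*Y) (V(Y) = (2*Y)/(Y + (Y**2 + Y)) = (2*Y)/(Y + (Y + Y**2)) = (2*Y)/(Y**2 + 2*Y) = 2*Y/(Y**2 + 2*Y))
W(x, n) = 2/(2 + x)
sqrt(W(-5, 170) + 38147) = sqrt(2/(2 - 5) + 38147) = sqrt(2/(-3) + 38147) = sqrt(2*(-1/3) + 38147) = sqrt(-2/3 + 38147) = sqrt(114439/3) = sqrt(343317)/3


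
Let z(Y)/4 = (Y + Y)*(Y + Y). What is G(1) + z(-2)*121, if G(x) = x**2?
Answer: 7745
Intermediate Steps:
z(Y) = 16*Y**2 (z(Y) = 4*((Y + Y)*(Y + Y)) = 4*((2*Y)*(2*Y)) = 4*(4*Y**2) = 16*Y**2)
G(1) + z(-2)*121 = 1**2 + (16*(-2)**2)*121 = 1 + (16*4)*121 = 1 + 64*121 = 1 + 7744 = 7745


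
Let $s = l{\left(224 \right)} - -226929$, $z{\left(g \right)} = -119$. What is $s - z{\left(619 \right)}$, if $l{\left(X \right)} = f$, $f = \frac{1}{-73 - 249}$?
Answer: $\frac{73109455}{322} \approx 2.2705 \cdot 10^{5}$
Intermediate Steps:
$f = - \frac{1}{322}$ ($f = \frac{1}{-322} = - \frac{1}{322} \approx -0.0031056$)
$l{\left(X \right)} = - \frac{1}{322}$
$s = \frac{73071137}{322}$ ($s = - \frac{1}{322} - -226929 = - \frac{1}{322} + 226929 = \frac{73071137}{322} \approx 2.2693 \cdot 10^{5}$)
$s - z{\left(619 \right)} = \frac{73071137}{322} - -119 = \frac{73071137}{322} + 119 = \frac{73109455}{322}$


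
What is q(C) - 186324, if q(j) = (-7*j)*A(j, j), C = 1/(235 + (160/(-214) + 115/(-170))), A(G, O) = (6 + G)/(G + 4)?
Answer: -269367259323881048/1445692419433 ≈ -1.8632e+5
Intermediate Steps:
A(G, O) = (6 + G)/(4 + G)
C = 3638/849749 (C = 1/(235 + (160*(-1/214) + 115*(-1/170))) = 1/(235 + (-80/107 - 23/34)) = 1/(235 - 5181/3638) = 1/(849749/3638) = 3638/849749 ≈ 0.0042813)
q(j) = -7*j*(6 + j)/(4 + j) (q(j) = (-7*j)*((6 + j)/(4 + j)) = -7*j*(6 + j)/(4 + j))
q(C) - 186324 = -7*3638/849749*(6 + 3638/849749)/(4 + 3638/849749) - 186324 = -7*3638/849749*5102132/849749/3402634/849749 - 186324 = -7*3638/849749*849749/3402634*5102132/849749 - 186324 = -64965446756/1445692419433 - 186324 = -269367259323881048/1445692419433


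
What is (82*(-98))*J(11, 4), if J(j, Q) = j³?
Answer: -10695916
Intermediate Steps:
(82*(-98))*J(11, 4) = (82*(-98))*11³ = -8036*1331 = -10695916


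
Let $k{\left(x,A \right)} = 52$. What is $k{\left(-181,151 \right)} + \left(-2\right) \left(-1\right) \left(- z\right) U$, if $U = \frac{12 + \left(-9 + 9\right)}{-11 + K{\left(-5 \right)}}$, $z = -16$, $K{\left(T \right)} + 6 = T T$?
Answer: $100$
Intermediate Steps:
$K{\left(T \right)} = -6 + T^{2}$ ($K{\left(T \right)} = -6 + T T = -6 + T^{2}$)
$U = \frac{3}{2}$ ($U = \frac{12 + \left(-9 + 9\right)}{-11 - \left(6 - \left(-5\right)^{2}\right)} = \frac{12 + 0}{-11 + \left(-6 + 25\right)} = \frac{12}{-11 + 19} = \frac{12}{8} = 12 \cdot \frac{1}{8} = \frac{3}{2} \approx 1.5$)
$k{\left(-181,151 \right)} + \left(-2\right) \left(-1\right) \left(- z\right) U = 52 + \left(-2\right) \left(-1\right) \left(\left(-1\right) \left(-16\right)\right) \frac{3}{2} = 52 + 2 \cdot 16 \cdot \frac{3}{2} = 52 + 32 \cdot \frac{3}{2} = 52 + 48 = 100$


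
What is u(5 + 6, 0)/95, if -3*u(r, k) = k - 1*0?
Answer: 0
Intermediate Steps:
u(r, k) = -k/3 (u(r, k) = -(k - 1*0)/3 = -(k + 0)/3 = -k/3)
u(5 + 6, 0)/95 = (-⅓*0)/95 = (1/95)*0 = 0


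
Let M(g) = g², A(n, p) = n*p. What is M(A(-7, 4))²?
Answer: 614656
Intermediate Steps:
M(A(-7, 4))² = ((-7*4)²)² = ((-28)²)² = 784² = 614656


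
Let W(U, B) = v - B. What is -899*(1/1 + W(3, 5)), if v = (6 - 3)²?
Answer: -4495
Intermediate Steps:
v = 9 (v = 3² = 9)
W(U, B) = 9 - B
-899*(1/1 + W(3, 5)) = -899*(1/1 + (9 - 1*5)) = -899*(1 + (9 - 5)) = -899*(1 + 4) = -899*5 = -4495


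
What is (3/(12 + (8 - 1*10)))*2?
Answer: ⅗ ≈ 0.60000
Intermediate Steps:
(3/(12 + (8 - 1*10)))*2 = (3/(12 + (8 - 10)))*2 = (3/(12 - 2))*2 = (3/10)*2 = ⅗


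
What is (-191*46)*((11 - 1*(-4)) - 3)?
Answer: -105432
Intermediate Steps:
(-191*46)*((11 - 1*(-4)) - 3) = -8786*((11 + 4) - 3) = -8786*(15 - 3) = -8786*12 = -105432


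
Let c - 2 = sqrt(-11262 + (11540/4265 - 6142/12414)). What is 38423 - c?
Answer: 38421 - I*sqrt(315639833847871539)/5294571 ≈ 38421.0 - 106.11*I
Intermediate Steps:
c = 2 + I*sqrt(315639833847871539)/5294571 (c = 2 + sqrt(-11262 + (11540/4265 - 6142/12414)) = 2 + sqrt(-11262 + (11540*(1/4265) - 6142*1/12414)) = 2 + sqrt(-11262 + (2308/853 - 3071/6207)) = 2 + sqrt(-11262 + 11706193/5294571) = 2 + sqrt(-59615752409/5294571) = 2 + I*sqrt(315639833847871539)/5294571 ≈ 2.0 + 106.11*I)
38423 - c = 38423 - (2 + I*sqrt(315639833847871539)/5294571) = 38423 + (-2 - I*sqrt(315639833847871539)/5294571) = 38421 - I*sqrt(315639833847871539)/5294571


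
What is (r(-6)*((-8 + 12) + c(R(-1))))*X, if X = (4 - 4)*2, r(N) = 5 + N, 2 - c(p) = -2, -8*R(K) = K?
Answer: 0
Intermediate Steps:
R(K) = -K/8
c(p) = 4 (c(p) = 2 - 1*(-2) = 2 + 2 = 4)
X = 0 (X = 0*2 = 0)
(r(-6)*((-8 + 12) + c(R(-1))))*X = ((5 - 6)*((-8 + 12) + 4))*0 = -(4 + 4)*0 = -1*8*0 = -8*0 = 0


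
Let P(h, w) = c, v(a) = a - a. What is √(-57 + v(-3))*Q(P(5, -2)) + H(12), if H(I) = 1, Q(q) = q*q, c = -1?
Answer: 1 + I*√57 ≈ 1.0 + 7.5498*I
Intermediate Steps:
v(a) = 0
P(h, w) = -1
Q(q) = q²
√(-57 + v(-3))*Q(P(5, -2)) + H(12) = √(-57 + 0)*(-1)² + 1 = √(-57)*1 + 1 = (I*√57)*1 + 1 = I*√57 + 1 = 1 + I*√57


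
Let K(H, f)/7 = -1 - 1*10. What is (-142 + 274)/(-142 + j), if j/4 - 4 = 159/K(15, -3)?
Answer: -1694/1723 ≈ -0.98317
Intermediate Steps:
K(H, f) = -77 (K(H, f) = 7*(-1 - 1*10) = 7*(-1 - 10) = 7*(-11) = -77)
j = 596/77 (j = 16 + 4*(159/(-77)) = 16 + 4*(159*(-1/77)) = 16 + 4*(-159/77) = 16 - 636/77 = 596/77 ≈ 7.7403)
(-142 + 274)/(-142 + j) = (-142 + 274)/(-142 + 596/77) = 132/(-10338/77) = 132*(-77/10338) = -1694/1723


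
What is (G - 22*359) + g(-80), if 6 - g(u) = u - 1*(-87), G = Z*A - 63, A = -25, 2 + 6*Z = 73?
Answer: -49547/6 ≈ -8257.8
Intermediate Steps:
Z = 71/6 (Z = -1/3 + (1/6)*73 = -1/3 + 73/6 = 71/6 ≈ 11.833)
G = -2153/6 (G = (71/6)*(-25) - 63 = -1775/6 - 63 = -2153/6 ≈ -358.83)
g(u) = -81 - u (g(u) = 6 - (u - 1*(-87)) = 6 - (u + 87) = 6 - (87 + u) = 6 + (-87 - u) = -81 - u)
(G - 22*359) + g(-80) = (-2153/6 - 22*359) + (-81 - 1*(-80)) = (-2153/6 - 7898) + (-81 + 80) = -49541/6 - 1 = -49547/6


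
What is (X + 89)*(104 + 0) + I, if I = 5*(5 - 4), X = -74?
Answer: 1565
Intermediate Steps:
I = 5 (I = 5*1 = 5)
(X + 89)*(104 + 0) + I = (-74 + 89)*(104 + 0) + 5 = 15*104 + 5 = 1560 + 5 = 1565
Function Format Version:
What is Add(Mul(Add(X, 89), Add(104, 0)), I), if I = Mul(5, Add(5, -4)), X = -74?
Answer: 1565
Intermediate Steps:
I = 5 (I = Mul(5, 1) = 5)
Add(Mul(Add(X, 89), Add(104, 0)), I) = Add(Mul(Add(-74, 89), Add(104, 0)), 5) = Add(Mul(15, 104), 5) = Add(1560, 5) = 1565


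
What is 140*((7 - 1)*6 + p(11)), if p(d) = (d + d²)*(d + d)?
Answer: 411600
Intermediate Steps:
p(d) = 2*d*(d + d²) (p(d) = (d + d²)*(2*d) = 2*d*(d + d²))
140*((7 - 1)*6 + p(11)) = 140*((7 - 1)*6 + 2*11²*(1 + 11)) = 140*(6*6 + 2*121*12) = 140*(36 + 2904) = 140*2940 = 411600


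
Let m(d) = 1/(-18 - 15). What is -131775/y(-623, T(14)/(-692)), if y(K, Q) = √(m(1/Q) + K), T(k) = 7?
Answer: 26355*I*√42405/1028 ≈ 5279.3*I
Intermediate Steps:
m(d) = -1/33 (m(d) = 1/(-33) = -1/33)
y(K, Q) = √(-1/33 + K)
-131775/y(-623, T(14)/(-692)) = -131775*33/√(-33 + 1089*(-623)) = -131775*33/√(-33 - 678447) = -131775*(-I*√42405/5140) = -(-26355)*I*√42405/1028 = 26355*I*√42405/1028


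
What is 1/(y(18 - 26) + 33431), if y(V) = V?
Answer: 1/33423 ≈ 2.9920e-5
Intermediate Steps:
1/(y(18 - 26) + 33431) = 1/((18 - 26) + 33431) = 1/(-8 + 33431) = 1/33423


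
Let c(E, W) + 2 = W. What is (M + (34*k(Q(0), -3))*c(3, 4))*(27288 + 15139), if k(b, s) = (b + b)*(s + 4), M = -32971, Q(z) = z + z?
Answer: -1398860617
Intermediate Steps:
Q(z) = 2*z
c(E, W) = -2 + W
k(b, s) = 2*b*(4 + s) (k(b, s) = (2*b)*(4 + s) = 2*b*(4 + s))
(M + (34*k(Q(0), -3))*c(3, 4))*(27288 + 15139) = (-32971 + (34*(2*(2*0)*(4 - 3)))*(-2 + 4))*(27288 + 15139) = (-32971 + (34*(2*0*1))*2)*42427 = (-32971 + (34*0)*2)*42427 = (-32971 + 0*2)*42427 = (-32971 + 0)*42427 = -32971*42427 = -1398860617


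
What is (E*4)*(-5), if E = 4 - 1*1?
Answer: -60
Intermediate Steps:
E = 3 (E = 4 - 1 = 3)
(E*4)*(-5) = (3*4)*(-5) = 12*(-5) = -60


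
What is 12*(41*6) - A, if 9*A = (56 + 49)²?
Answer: 1727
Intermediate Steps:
A = 1225 (A = (56 + 49)²/9 = (⅑)*105² = (⅑)*11025 = 1225)
12*(41*6) - A = 12*(41*6) - 1*1225 = 12*246 - 1225 = 2952 - 1225 = 1727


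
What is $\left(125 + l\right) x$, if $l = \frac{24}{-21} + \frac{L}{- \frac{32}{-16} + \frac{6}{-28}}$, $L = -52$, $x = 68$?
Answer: $\frac{1127372}{175} \approx 6442.1$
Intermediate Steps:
$l = - \frac{5296}{175}$ ($l = \frac{24}{-21} - \frac{52}{- \frac{32}{-16} + \frac{6}{-28}} = 24 \left(- \frac{1}{21}\right) - \frac{52}{\left(-32\right) \left(- \frac{1}{16}\right) + 6 \left(- \frac{1}{28}\right)} = - \frac{8}{7} - \frac{52}{2 - \frac{3}{14}} = - \frac{8}{7} - \frac{52}{\frac{25}{14}} = - \frac{8}{7} - \frac{728}{25} = - \frac{5296}{175} \approx -30.263$)
$\left(125 + l\right) x = \left(125 - \frac{5296}{175}\right) 68 = \frac{16579}{175} \cdot 68 = \frac{1127372}{175}$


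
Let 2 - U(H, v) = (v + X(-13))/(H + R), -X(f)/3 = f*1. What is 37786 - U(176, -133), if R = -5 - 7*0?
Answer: 6460970/171 ≈ 37783.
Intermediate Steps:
X(f) = -3*f
R = -5 (R = -5 + 0 = -5)
U(H, v) = 2 - (39 + v)/(-5 + H) (U(H, v) = 2 - (v - 3*(-13))/(H - 5) = 2 - (v + 39)/(-5 + H) = 2 - (39 + v)/(-5 + H))
37786 - U(176, -133) = 37786 - (-49 - 1*(-133) + 2*176)/(-5 + 176) = 37786 - (-49 + 133 + 352)/171 = 37786 - 436/171 = 6460970/171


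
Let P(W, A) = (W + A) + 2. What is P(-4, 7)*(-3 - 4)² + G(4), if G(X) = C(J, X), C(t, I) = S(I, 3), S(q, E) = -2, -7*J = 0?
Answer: 243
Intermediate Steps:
J = 0 (J = -⅐*0 = 0)
C(t, I) = -2
P(W, A) = 2 + A + W (P(W, A) = (A + W) + 2 = 2 + A + W)
G(X) = -2
P(-4, 7)*(-3 - 4)² + G(4) = (2 + 7 - 4)*(-3 - 4)² - 2 = 5*(-7)² - 2 = 5*49 - 2 = 245 - 2 = 243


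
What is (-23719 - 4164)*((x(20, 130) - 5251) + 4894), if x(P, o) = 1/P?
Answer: 199056737/20 ≈ 9.9528e+6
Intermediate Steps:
(-23719 - 4164)*((x(20, 130) - 5251) + 4894) = (-23719 - 4164)*((1/20 - 5251) + 4894) = -27883*((1/20 - 5251) + 4894) = -27883*(-105019/20 + 4894) = -27883*(-7139/20) = 199056737/20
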